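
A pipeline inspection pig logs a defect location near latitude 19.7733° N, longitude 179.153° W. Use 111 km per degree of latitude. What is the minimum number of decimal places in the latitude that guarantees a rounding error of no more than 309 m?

One degree of latitude covers 111000 m.
With N decimal places the half-ulp bound is 0.5·10⁻ᴺ°, or 0.5·10⁻ᴺ × 111000 m on the ground.
Setting 55500 × 10⁻ᴺ ≤ 309 gives 10ᴺ ≥ 179.6, i.e. N ≥ 2.25.
N = 2 would give 555 m (too coarse); N = 3 gives 55.5 m ≤ 309 m.

3 decimal places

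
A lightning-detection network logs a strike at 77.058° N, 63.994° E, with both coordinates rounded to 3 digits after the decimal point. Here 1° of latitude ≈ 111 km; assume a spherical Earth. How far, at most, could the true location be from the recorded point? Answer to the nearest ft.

187 ft

Rounding to 3 decimal places leaves each coordinate within ±0.0005° of the true value.
N–S: 0.0005° × 111000 m/° = 55.5 m.
Longitude error → 0.0005 × 111000 × cos 77.058° = 0.0005 × 111000 × 0.2240 ≈ 12.43 m.
Worst case both components are at the extreme and orthogonal: √(55.5² + 12.43²) ≈ 56.8749 m.
Converting: 56.8749 m × 3.2808 ft/m ≈ 186.6 ft.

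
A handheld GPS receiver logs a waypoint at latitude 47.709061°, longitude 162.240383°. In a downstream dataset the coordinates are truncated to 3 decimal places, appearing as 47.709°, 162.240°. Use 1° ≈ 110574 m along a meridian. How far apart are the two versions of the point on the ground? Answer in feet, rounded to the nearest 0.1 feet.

The latitude changed by +0.000061° and the longitude by +0.000383°.
N–S: 0.000061° × 110574 m/° = 6.74501 m.
E–W at 47.709°: 0.000383° × 110574 × cos 47.709° = 0.000383 × 110574 × 0.6729 ≈ 28.4971 m.
Distance: √(6.74501² + 28.4971²) ≈ 29.2844 m.
In feet: 29.2844 m ÷ 0.3048 ≈ 96.077 ft.

96.1 feet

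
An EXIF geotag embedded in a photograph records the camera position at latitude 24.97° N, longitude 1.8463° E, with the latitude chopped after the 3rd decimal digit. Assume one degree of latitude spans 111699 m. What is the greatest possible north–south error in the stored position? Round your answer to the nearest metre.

112 metres

Truncating at 3 decimal places can drop up to a full unit in the last place, so the latitude may be off by as much as 0.001°.
Along the meridian that is 0.001° × 111699 m/° = 111.699 m.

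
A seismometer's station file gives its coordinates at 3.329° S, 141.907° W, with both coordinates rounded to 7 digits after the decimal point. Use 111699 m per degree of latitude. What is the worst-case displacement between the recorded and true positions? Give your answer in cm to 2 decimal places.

0.79 cm

Rounding to 7 decimal places leaves each coordinate within ±5e-08° of the true value.
Latitude error → 5e-08 × 111699 = 0.00558495 m along the meridian.
East–west component at 3.329°: 5e-08° × 111699 × cos 3.329° ≈ 5e-08 × 111511 ≈ 0.00557553 m.
Worst case both components are at the extreme and orthogonal: √(0.00558495² + 0.00557553²) ≈ 0.00789165 m.
That is 0.00789165 m = 0.78917 cm.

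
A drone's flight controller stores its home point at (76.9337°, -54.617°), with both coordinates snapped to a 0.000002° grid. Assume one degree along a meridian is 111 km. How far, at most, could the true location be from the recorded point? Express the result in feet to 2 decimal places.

With a 0.000002° grid the true value lies within half a step, ±0.000002°/2 = ±1e-06°, of the stored one.
Latitude error → 1e-06 × 111000 = 0.111 m along the meridian.
Longitude error → 1e-06 × 111000 × cos 76.9337° = 1e-06 × 111000 × 0.2261 ≈ 0.0250947 m.
Worst case both components are at the extreme and orthogonal: √(0.111² + 0.0250947²) ≈ 0.113801 m.
In feet: 0.113801 m ÷ 0.3048 ≈ 0.37336 ft.

0.37 feet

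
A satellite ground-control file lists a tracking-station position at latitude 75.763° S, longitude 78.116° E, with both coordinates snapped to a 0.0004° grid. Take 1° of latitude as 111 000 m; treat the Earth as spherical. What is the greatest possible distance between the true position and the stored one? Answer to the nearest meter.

23 meters

With a 0.0004° grid the true value lies within half a step, ±0.0004°/2 = ±0.0002°, of the stored one.
N–S: 0.0002° × 111000 m/° = 22.2 m.
E–W at 75.763°: 0.0002° × 111000 × cos 75.763° = 0.0002 × 111000 × 0.2459 ≈ 5.45972 m.
Worst case both components are at the extreme and orthogonal: √(22.2² + 5.45972²) ≈ 22.8615 m.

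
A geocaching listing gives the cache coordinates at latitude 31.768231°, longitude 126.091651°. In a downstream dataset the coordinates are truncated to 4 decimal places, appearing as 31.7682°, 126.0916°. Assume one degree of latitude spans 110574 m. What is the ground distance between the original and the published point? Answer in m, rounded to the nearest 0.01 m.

Δlat = 31.768231 − 31.7682 = +0.000031°; Δlon = 126.091651 − 126.0916 = +0.000051°.
N–S: 0.000031° × 110574 m/° = 3.42779 m.
E–W at 31.7682°: 0.000051° × 110574 × cos 31.7682° = 0.000051 × 110574 × 0.8502 ≈ 4.79443 m.
Distance: √(3.42779² + 4.79443²) ≈ 5.89375 m.

5.89 m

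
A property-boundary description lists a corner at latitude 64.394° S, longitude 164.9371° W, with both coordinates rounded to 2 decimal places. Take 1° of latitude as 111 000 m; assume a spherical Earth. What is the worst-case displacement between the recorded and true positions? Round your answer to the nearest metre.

Rounding to 2 decimal places leaves each coordinate within ±0.005° of the true value.
Latitude error → 0.005 × 111000 = 555 m along the meridian.
East–west component at 64.394°: 0.005° × 111000 × cos 64.394° ≈ 0.005 × 47972 ≈ 239.86 m.
The two errors are perpendicular, so the maximum displacement is √(555² + 239.86²) ≈ 604.614 m.

605 metres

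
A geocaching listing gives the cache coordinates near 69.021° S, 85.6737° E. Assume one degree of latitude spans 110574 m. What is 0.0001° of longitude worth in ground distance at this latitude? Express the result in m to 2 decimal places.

3.96 m

At 69.021° a degree of longitude is 110574 × cos 69.021° ≈ 39588.3 m, so 0.0001° corresponds to 3.95883 m.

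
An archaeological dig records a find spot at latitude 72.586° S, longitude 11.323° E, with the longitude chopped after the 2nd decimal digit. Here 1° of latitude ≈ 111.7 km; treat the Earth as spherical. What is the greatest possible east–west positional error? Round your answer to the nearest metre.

Truncating at 2 decimal places can drop up to a full unit in the last place, so the longitude may be off by as much as 0.01°.
At latitude 72.586° a degree of longitude spans 111700 m × cos 72.586° = 111700 × 0.2993 ≈ 33428.9 m.
So at most 0.01° × 33428.9 ≈ 334.289 m east–west.

334 metres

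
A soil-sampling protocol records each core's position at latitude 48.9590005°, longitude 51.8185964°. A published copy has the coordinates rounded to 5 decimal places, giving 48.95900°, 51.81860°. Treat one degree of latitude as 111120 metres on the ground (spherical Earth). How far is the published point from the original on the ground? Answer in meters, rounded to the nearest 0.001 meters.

0.268 meters

The latitude changed by +0.0000005° and the longitude by -0.0000036°.
North–south shift: 0.0000005 × 111120 = 0.05556 m.
East–west at this latitude: -0.0000036° × 111120 × cos 48.959° ≈ -0.0000036 × 72961.3 = -0.262661 m.
Combined displacement = (0.05556² + 0.262661²)^½ ≈ 0.268473 m.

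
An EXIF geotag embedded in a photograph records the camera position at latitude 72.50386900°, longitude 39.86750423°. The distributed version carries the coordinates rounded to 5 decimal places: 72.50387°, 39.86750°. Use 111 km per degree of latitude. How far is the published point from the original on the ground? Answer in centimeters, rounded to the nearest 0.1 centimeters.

The latitude changed by -0.00000100° and the longitude by +0.00000423°.
North–south shift: -0.00000100 × 111000 = -0.111 m.
E–W at 72.5039°: 0.00000423° × 111000 × cos 72.5039° = 0.00000423 × 111000 × 0.3006 ≈ 0.14116 m.
Distance: √(0.111² + 0.14116²) ≈ 0.179575 m.
That is 0.179575 m = 17.958 cm.

18.0 centimeters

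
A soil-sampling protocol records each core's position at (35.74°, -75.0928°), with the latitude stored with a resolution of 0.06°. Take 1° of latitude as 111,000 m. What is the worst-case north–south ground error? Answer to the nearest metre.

3330 metres

With a 0.06° grid the true value lies within half a step, ±0.06°/2 = ±0.03°, of the stored one.
Along the meridian that is 0.03° × 111000 m/° = 3330 m.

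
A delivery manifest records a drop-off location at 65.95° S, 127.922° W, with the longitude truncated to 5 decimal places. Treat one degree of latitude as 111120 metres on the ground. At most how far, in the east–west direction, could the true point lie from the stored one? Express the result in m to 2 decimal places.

0.45 m

Truncating at 5 decimal places can drop up to a full unit in the last place, so the longitude may be off by as much as 1e-05°.
At latitude 65.95° a degree of longitude spans 111120 m × cos 65.95° = 111120 × 0.4075 ≈ 45285.1 m.
Maximum E–W displacement: 1e-05 × 45285.1 = 0.452851 m.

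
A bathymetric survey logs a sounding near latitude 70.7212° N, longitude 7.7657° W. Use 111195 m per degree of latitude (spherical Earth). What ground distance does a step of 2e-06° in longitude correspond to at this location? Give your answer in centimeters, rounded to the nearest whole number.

One degree of longitude here spans 111195 × cos 70.7212° = 111195 × 0.3302 ≈ 36712.7 m; 2e-06° of that is 0.0734254 m.
That is 0.0734254 m = 7.3425 cm.

7 centimeters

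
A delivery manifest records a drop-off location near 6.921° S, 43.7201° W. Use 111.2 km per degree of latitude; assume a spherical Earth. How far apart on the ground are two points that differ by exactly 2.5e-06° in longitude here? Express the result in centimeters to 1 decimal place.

27.6 centimeters

2.5e-06° of longitude at 6.921° is 2.5e-06 × 111200 × cos 6.921° ≈ 2.5e-06 × 110390 = 0.275974 m.
That is 0.275974 m = 27.597 cm.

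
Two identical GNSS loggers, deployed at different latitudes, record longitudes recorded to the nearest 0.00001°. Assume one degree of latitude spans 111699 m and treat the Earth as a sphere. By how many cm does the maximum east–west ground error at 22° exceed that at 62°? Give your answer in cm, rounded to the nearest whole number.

26 cm

Rounding to 5 decimal places leaves the longitude within ±5e-06° of the true value.
At 22°: 5e-06° × 111699 × cos 22° = 5e-06 × 111699 × 0.9272 ≈ 0.51783 m.
Error at 62° = 5e-06° × 111699 × cos 62° ≈ 0.5585 × 0.4695 = 0.2622 m.
Difference: 0.51783 − 0.2622 = 0.25563 m.
That is 0.25563 m = 25.563 cm.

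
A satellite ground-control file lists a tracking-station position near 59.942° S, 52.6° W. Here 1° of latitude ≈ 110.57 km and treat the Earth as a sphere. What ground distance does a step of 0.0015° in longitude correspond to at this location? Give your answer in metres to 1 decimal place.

83.1 metres

One degree of longitude here spans 110570 × cos 59.942° = 110570 × 0.5009 ≈ 55381.9 m; 0.0015° of that is 83.0729 m.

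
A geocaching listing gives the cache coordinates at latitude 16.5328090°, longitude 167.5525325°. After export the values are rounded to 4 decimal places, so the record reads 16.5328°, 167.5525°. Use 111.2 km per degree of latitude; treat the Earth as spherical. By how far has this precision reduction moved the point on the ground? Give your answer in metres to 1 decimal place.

The latitude changed by +0.0000090° and the longitude by +0.0000325°.
N–S: 0.0000090° × 111200 m/° = 1.0008 m.
E–W at 16.5328°: 0.0000325° × 111200 × cos 16.5328° = 0.0000325 × 111200 × 0.9587 ≈ 3.46459 m.
Hypotenuse of the two orthogonal shifts: √(1.0008² + 3.46459²) = 3.60624 m.

3.6 metres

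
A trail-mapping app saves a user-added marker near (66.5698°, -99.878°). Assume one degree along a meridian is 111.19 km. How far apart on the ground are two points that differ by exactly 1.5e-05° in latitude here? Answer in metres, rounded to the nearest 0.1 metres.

1.7 metres

Along a meridian 1.5e-05° is 1.5e-05 × 111190 = 1.66785 m.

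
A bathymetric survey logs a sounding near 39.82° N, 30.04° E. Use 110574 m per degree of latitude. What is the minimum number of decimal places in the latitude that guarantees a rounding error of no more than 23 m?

One degree of latitude covers 110574 m.
Rounding to N decimal places gives at most 0.5 × 10⁻ᴺ degrees of error, i.e. 0.5 × 10⁻ᴺ × 110574 m.
Setting 55287 × 10⁻ᴺ ≤ 23 gives 10ᴺ ≥ 2404, i.e. N ≥ 3.38.
So 4 decimal places suffice (5.53 m); 3 would allow up to 55.3 m.

4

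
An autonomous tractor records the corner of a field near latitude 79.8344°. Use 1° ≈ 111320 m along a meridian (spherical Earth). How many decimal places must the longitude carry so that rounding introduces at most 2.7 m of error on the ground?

4

At 79.8344° one degree of longitude covers 111320 × cos 79.8344° ≈ 111320 × 0.1765 ≈ 19647.3 m.
With N decimal places the half-ulp bound is 0.5·10⁻ᴺ°, or 0.5·10⁻ᴺ × 19647.3 m on the ground.
Setting 9823.65 × 10⁻ᴺ ≤ 2.7 gives 10ᴺ ≥ 3638, i.e. N ≥ 3.56.
So 4 decimal places suffice (0.982 m); 3 would allow up to 9.82 m.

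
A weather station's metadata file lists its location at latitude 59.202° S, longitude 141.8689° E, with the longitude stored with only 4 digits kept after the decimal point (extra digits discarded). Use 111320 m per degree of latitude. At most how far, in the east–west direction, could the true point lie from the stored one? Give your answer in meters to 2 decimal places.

Truncating at 4 decimal places can drop up to a full unit in the last place, so the longitude may be off by as much as 0.0001°.
At latitude 59.202° a degree of longitude spans 111320 m × cos 59.202° = 111320 × 0.5120 ≈ 56997.3 m.
East–west error: 0.0001° × 56997.3 m/° ≈ 5.69973 m.

5.70 meters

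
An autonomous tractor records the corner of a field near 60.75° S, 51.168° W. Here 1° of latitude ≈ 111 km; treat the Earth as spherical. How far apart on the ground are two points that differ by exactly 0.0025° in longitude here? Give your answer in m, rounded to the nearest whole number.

136 m

At 60.75° a degree of longitude is 111000 × cos 60.75° ≈ 54237 m, so 0.0025° corresponds to 135.592 m.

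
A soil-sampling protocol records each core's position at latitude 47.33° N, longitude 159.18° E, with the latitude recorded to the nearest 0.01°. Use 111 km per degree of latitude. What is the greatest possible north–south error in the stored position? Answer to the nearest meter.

555 meters

Rounding to 2 decimal places leaves the latitude within ±0.005° of the true value.
So the N–S error is at most 0.005 × 111000 = 555 m.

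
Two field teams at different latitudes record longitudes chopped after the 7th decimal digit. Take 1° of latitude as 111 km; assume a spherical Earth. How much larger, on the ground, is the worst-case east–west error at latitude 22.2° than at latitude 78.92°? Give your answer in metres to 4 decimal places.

Truncating at 7 decimal places can drop up to a full unit in the last place, so the longitude may be off by as much as 1e-07°.
Error at 22.2° = 1e-07° × 111000 × cos 22.2° ≈ 0.0111 × 0.9259 = 0.010277 m.
Error at 78.92° = 1e-07° × 111000 × cos 78.92° ≈ 0.0111 × 0.1922 = 0.0021332 m.
Difference: 0.010277 − 0.0021332 = 0.008144 m.

0.0081 metres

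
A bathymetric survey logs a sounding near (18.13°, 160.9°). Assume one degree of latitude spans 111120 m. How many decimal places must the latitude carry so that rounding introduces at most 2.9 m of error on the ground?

One degree of latitude covers 111120 m.
With N decimal places the half-ulp bound is 0.5·10⁻ᴺ°, or 0.5·10⁻ᴺ × 111120 m on the ground.
Need 0.5 × 111120 × 10⁻ᴺ ≤ 2.9 → 10⁻ᴺ ≤ 5.220e-05, so N ≥ 4.28.
So 5 decimal places suffice (0.556 m); 4 would allow up to 5.56 m.

5 decimal places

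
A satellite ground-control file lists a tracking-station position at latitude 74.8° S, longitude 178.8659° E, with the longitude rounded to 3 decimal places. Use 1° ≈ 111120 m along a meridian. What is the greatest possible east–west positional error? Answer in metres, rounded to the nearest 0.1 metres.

14.6 metres

Rounding to 3 decimal places leaves the longitude within ±0.0005° of the true value.
At latitude 74.8° a degree of longitude spans 111120 m × cos 74.8° = 111120 × 0.2622 ≈ 29134.5 m.
East–west error: 0.0005° × 29134.5 m/° ≈ 14.5672 m.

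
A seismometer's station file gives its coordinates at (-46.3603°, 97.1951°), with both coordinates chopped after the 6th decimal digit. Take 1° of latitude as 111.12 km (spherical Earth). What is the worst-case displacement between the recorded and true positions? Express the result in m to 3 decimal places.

0.135 m

Truncating at 6 decimal places can drop up to a full unit in the last place, so each coordinate may be off by as much as 1e-06°.
North–south component: 1e-06° × 111120 = 0.11112 m.
E–W at 46.3603°: 1e-06° × 111120 × cos 46.3603° = 1e-06 × 111120 × 0.6901 ≈ 0.0766863 m.
The two errors are perpendicular, so the maximum displacement is √(0.11112² + 0.0766863²) ≈ 0.135013 m.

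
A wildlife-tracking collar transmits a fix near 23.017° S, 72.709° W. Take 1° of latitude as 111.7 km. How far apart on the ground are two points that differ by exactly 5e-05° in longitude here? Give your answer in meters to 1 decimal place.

5.1 meters

5e-05° of longitude at 23.017° is 5e-05 × 111700 × cos 23.017° ≈ 5e-05 × 102807 = 5.14037 m.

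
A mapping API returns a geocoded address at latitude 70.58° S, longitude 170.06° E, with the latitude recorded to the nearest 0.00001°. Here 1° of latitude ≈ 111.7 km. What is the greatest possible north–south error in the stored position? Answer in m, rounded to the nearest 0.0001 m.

0.5585 m

Rounding to 5 decimal places leaves the latitude within ±5e-06° of the true value.
Along the meridian that is 5e-06° × 111700 m/° = 0.5585 m.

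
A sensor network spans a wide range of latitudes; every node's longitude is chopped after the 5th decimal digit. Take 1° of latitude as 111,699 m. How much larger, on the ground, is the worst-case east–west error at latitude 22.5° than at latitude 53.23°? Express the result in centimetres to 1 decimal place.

36.3 centimetres

Truncating at 5 decimal places can drop up to a full unit in the last place, so the longitude may be off by as much as 1e-05°.
At 22.5°: 1e-05° × 111699 × cos 22.5° = 1e-05 × 111699 × 0.9239 ≈ 1.032 m.
At 53.23°: 1e-05° × 111699 × cos 53.23° = 1e-05 × 111699 × 0.5986 ≈ 0.66863 m.
Difference: 1.032 − 0.66863 = 0.36333 m.
That is 0.363329 m = 36.333 cm.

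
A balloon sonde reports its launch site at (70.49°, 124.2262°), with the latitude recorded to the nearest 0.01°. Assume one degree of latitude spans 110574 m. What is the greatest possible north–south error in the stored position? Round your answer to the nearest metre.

Rounding to 2 decimal places leaves the latitude within ±0.005° of the true value.
So the N–S error is at most 0.005 × 110574 = 552.87 m.

553 metres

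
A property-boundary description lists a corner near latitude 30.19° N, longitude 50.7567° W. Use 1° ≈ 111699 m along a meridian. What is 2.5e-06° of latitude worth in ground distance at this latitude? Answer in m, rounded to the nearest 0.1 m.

0.3 m

2.5e-06° × 111699 m/° = 0.279247 m.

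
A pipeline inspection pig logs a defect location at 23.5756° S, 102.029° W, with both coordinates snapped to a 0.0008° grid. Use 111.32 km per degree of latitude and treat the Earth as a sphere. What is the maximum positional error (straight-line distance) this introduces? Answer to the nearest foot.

198 feet

With a 0.0008° grid the true value lies within half a step, ±0.0008°/2 = ±0.0004°, of the stored one.
N–S: 0.0004° × 111320 m/° = 44.528 m.
East–west component at 23.5756°: 0.0004° × 111320 × cos 23.5756° ≈ 0.0004 × 102028 ≈ 40.8114 m.
Worst case both components are at the extreme and orthogonal: √(44.528² + 40.8114²) ≈ 60.4013 m.
In feet: 60.4013 m ÷ 0.3048 ≈ 198.17 ft.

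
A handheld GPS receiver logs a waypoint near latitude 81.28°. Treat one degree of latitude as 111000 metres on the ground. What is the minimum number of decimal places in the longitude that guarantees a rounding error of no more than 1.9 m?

4 decimal places

At 81.28° one degree of longitude covers 111000 × cos 81.28° ≈ 111000 × 0.1516 ≈ 16828.3 m.
Rounding to N decimal places gives at most 0.5 × 10⁻ᴺ degrees of error, i.e. 0.5 × 10⁻ᴺ × 16828.3 m.
Need 0.5 × 16828.3 × 10⁻ᴺ ≤ 1.9 → 10⁻ᴺ ≤ 2.258e-04, so N ≥ 3.65.
So 4 decimal places suffice (0.841 m); 3 would allow up to 8.41 m.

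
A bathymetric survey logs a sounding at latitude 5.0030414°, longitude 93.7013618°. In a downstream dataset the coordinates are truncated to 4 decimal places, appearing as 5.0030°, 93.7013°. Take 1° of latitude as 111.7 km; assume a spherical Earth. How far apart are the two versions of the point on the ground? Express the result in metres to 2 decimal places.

Δlat = 5.0030414 − 5.0030 = +0.0000414°; Δlon = 93.7013618 − 93.7013 = +0.0000618°.
N–S: 0.0000414° × 111700 m/° = 4.62438 m.
East–west at this latitude: 0.0000618° × 111700 × cos 5.003° ≈ 0.0000618 × 111274 = 6.87676 m.
Combined displacement = (4.62438² + 6.87676²)^½ ≈ 8.28702 m.

8.29 metres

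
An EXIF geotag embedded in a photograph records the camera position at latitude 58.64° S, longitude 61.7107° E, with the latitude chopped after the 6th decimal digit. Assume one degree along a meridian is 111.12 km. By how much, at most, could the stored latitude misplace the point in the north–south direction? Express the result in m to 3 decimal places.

Truncating at 6 decimal places can drop up to a full unit in the last place, so the latitude may be off by as much as 1e-06°.
Along the meridian that is 1e-06° × 111120 m/° = 0.11112 m.

0.111 m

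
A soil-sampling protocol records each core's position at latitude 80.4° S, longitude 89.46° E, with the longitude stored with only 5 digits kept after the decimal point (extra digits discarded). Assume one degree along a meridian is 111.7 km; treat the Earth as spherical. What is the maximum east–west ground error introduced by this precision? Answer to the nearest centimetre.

Truncating at 5 decimal places can drop up to a full unit in the last place, so the longitude may be off by as much as 1e-05°.
At latitude 80.4° a degree of longitude spans 111700 m × cos 80.4° = 111700 × 0.1668 ≈ 18628.1 m.
Maximum E–W displacement: 1e-05 × 18628.1 = 0.186281 m.
That is 0.186281 m = 18.628 cm.

19 centimetres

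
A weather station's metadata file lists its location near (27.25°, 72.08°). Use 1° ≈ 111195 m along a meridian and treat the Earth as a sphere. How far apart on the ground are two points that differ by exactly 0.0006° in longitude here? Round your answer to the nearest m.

0.0006° of longitude at 27.25° is 0.0006 × 111195 × cos 27.25° ≈ 0.0006 × 98854.3 = 59.3126 m.

59 m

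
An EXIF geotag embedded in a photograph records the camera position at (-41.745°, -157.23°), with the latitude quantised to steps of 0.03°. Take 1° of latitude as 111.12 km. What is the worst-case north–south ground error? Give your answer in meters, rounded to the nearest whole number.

With a 0.03° grid the true value lies within half a step, ±0.03°/2 = ±0.015°, of the stored one.
North–south distance: 0.015° × 111120 m/° = 1666.8 m.

1667 meters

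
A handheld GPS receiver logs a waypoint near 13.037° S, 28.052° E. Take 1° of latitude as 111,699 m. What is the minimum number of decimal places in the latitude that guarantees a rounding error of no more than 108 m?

One degree of latitude covers 111699 m.
With N decimal places the half-ulp bound is 0.5·10⁻ᴺ°, or 0.5·10⁻ᴺ × 111699 m on the ground.
Need 0.5 × 111699 × 10⁻ᴺ ≤ 108 → 10⁻ᴺ ≤ 1.934e-03, so N ≥ 2.71.
At 2 places the error can reach 558 m, but 3 places keeps it to 55.8 m.

3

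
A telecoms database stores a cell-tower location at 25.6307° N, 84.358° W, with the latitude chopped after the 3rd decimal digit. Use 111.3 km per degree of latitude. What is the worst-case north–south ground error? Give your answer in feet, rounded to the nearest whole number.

Truncating at 3 decimal places can drop up to a full unit in the last place, so the latitude may be off by as much as 0.001°.
So the N–S error is at most 0.001 × 111300 = 111.3 m.
Converting: 111.3 m × 3.2808 ft/m ≈ 365.16 ft.

365 feet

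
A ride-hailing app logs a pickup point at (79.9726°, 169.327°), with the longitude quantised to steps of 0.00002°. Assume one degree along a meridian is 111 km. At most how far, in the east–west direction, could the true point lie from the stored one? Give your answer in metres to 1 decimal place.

With a 0.00002° grid the true value lies within half a step, ±0.00002°/2 = ±1e-05°, of the stored one.
At latitude 79.9726° a degree of longitude spans 111000 m × cos 79.9726° = 111000 × 0.1741 ≈ 19327.2 m.
Maximum E–W displacement: 1e-05 × 19327.2 = 0.193272 m.

0.2 metres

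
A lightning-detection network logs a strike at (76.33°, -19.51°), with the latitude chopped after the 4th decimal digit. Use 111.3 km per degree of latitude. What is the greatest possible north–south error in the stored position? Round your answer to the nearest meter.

11 meters

Truncating at 4 decimal places can drop up to a full unit in the last place, so the latitude may be off by as much as 0.0001°.
North–south distance: 0.0001° × 111300 m/° = 11.13 m.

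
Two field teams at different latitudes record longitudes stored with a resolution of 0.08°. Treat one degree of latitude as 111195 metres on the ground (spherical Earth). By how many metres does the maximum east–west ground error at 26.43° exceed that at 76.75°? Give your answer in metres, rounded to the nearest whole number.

With a 0.08° grid the true value lies within half a step, ±0.08°/2 = ±0.04°, of the stored one.
Error at 26.43° = 0.04° × 111195 × cos 26.43° ≈ 4447.8 × 0.8955 = 3982.9 m.
Error at 76.75° = 0.04° × 111195 × cos 76.75° ≈ 4447.8 × 0.2292 = 1019.4 m.
So the lower-latitude error exceeds the higher by 3982.9 − 1019.4 = 2963.5 m.

2963 metres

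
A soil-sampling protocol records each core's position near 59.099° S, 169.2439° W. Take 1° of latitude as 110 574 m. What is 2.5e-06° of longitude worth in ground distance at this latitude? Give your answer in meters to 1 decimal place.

0.1 meters

At 59.099° a degree of longitude is 110574 × cos 59.099° ≈ 56786 m, so 2.5e-06° corresponds to 0.141965 m.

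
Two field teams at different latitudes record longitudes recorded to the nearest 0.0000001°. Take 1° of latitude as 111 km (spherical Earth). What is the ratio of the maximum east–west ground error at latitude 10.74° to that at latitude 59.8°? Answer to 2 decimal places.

1.95

Rounding to 7 decimal places leaves the longitude within ±5e-08° of the true value.
At 10.74°: 5e-08° × 111000 × cos 10.74° = 5e-08 × 111000 × 0.9825 ≈ 0.0054528 m.
Error at 59.8° = 5e-08° × 111000 × cos 59.8° ≈ 0.00555 × 0.5030 = 0.0027918 m.
Ratio: 0.0054528 / 0.0027918 = cos 10.74° / cos 59.8° ≈ 1.9532.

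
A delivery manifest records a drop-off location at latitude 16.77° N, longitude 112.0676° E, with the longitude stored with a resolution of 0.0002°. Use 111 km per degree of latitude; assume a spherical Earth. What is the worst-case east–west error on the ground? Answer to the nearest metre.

11 metres

With a 0.0002° grid the true value lies within half a step, ±0.0002°/2 = ±0.0001°, of the stored one.
At latitude 16.77° a degree of longitude spans 111000 m × cos 16.77° = 111000 × 0.9575 ≈ 106279 m.
So at most 0.0001° × 106279 ≈ 10.6279 m east–west.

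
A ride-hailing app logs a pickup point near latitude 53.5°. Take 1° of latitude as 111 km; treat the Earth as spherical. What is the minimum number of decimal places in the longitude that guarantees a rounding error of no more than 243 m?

3

At 53.5° one degree of longitude covers 111000 × cos 53.5° ≈ 111000 × 0.5948 ≈ 66025.3 m.
With N decimal places the half-ulp bound is 0.5·10⁻ᴺ°, or 0.5·10⁻ᴺ × 66025.3 m on the ground.
Setting 33012.7 × 10⁻ᴺ ≤ 243 gives 10ᴺ ≥ 135.9, i.e. N ≥ 2.13.
At 2 places the error can reach 330 m, but 3 places keeps it to 33 m.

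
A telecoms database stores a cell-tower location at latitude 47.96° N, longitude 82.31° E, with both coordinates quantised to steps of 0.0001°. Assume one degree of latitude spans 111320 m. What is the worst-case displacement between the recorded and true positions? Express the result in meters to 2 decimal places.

With a 0.0001° grid the true value lies within half a step, ±0.0001°/2 = ±5e-05°, of the stored one.
North–south component: 5e-05° × 111320 = 5.566 m.
E–W at 47.96°: 5e-05° × 111320 × cos 47.96° = 5e-05 × 111320 × 0.6696 ≈ 3.72727 m.
Combining orthogonally: (5.566² + 3.72727²)^½ ≈ 6.69872 m.

6.70 meters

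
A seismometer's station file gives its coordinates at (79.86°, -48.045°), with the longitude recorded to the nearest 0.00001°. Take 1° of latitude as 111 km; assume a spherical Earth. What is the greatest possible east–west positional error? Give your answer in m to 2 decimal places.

Rounding to 5 decimal places leaves the longitude within ±5e-06° of the true value.
Parallels shrink by cos φ, so at 79.86° a degree of longitude is 111000 × 0.1761 ≈ 19542 m.
East–west error: 5e-06° × 19542 m/° ≈ 0.09771 m.

0.10 m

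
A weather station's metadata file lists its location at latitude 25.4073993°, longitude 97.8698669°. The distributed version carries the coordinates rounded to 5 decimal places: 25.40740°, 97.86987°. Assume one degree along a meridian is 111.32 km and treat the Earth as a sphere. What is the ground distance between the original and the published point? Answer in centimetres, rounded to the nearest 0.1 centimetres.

32.1 centimetres

The latitude changed by -0.0000007° and the longitude by -0.0000031°.
North–south shift: -0.0000007 × 111320 = -0.077924 m.
East–west at this latitude: -0.0000031° × 111320 × cos 25.4074° ≈ -0.0000031 × 100553 = -0.311715 m.
Hypotenuse of the two orthogonal shifts: √(0.077924² + 0.311715²) = 0.321307 m.
That is 0.321307 m = 32.131 cm.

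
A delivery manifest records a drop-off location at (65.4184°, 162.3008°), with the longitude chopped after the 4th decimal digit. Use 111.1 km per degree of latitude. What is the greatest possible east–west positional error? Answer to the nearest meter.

Truncating at 4 decimal places can drop up to a full unit in the last place, so the longitude may be off by as much as 0.0001°.
One degree of longitude at 65.4184° is 111100 × cos 65.4184° ≈ 111100 × 0.4160 = 46216.4 m.
East–west error: 0.0001° × 46216.4 m/° ≈ 4.62164 m.

5 meters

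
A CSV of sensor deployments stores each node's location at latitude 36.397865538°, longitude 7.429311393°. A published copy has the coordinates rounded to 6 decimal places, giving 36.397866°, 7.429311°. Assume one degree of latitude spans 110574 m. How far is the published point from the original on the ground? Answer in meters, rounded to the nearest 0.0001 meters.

Δlat = 36.397865538 − 36.397866 = -0.000000462°; Δlon = 7.429311393 − 7.429311 = +0.000000393°.
N–S: -0.000000462° × 110574 m/° = -0.0510852 m.
East–west at this latitude: 0.000000393° × 110574 × cos 36.3979° ≈ 0.000000393 × 89002.8 = 0.0349781 m.
Hypotenuse of the two orthogonal shifts: √(0.0510852² + 0.0349781²) = 0.0619125 m.

0.0619 meters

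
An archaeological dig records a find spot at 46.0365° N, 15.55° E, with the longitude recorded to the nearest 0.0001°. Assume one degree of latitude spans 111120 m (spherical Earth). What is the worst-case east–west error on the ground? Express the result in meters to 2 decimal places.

Rounding to 4 decimal places leaves the longitude within ±5e-05° of the true value.
One degree of longitude at 46.0365° is 111120 × cos 46.0365° ≈ 111120 × 0.6942 = 77139.5 m.
Maximum E–W displacement: 5e-05 × 77139.5 = 3.85698 m.

3.86 meters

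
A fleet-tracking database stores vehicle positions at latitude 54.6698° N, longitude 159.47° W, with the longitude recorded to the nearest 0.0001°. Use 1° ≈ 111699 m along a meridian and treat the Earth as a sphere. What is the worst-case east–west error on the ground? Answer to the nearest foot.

Rounding to 4 decimal places leaves the longitude within ±5e-05° of the true value.
At latitude 54.6698° a degree of longitude spans 111699 m × cos 54.6698° = 111699 × 0.5783 ≈ 64594.2 m.
East–west error: 5e-05° × 64594.2 m/° ≈ 3.22971 m.
Converting: 3.22971 m × 3.2808 ft/m ≈ 10.596 ft.

11 feet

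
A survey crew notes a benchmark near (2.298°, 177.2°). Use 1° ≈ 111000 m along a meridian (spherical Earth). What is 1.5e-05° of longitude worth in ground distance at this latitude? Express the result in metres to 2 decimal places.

1.66 metres

1.5e-05° of longitude at 2.298° is 1.5e-05 × 111000 × cos 2.298° ≈ 1.5e-05 × 110911 = 1.66366 m.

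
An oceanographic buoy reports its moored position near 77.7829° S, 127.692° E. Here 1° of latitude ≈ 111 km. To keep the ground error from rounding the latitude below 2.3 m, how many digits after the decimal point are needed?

One degree of latitude covers 111000 m.
Rounding to N decimal places gives at most 0.5 × 10⁻ᴺ degrees of error, i.e. 0.5 × 10⁻ᴺ × 111000 m.
Setting 55500 × 10⁻ᴺ ≤ 2.3 gives 10ᴺ ≥ 2.413e+04, i.e. N ≥ 4.38.
N = 4 would give 5.55 m (too coarse); N = 5 gives 0.555 m ≤ 2.3 m.

5 decimal places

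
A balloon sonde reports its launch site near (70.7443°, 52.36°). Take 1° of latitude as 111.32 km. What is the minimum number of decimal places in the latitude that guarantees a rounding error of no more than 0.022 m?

7 decimal places

One degree of latitude covers 111320 m.
With N decimal places the half-ulp bound is 0.5·10⁻ᴺ°, or 0.5·10⁻ᴺ × 111320 m on the ground.
Need 0.5 × 111320 × 10⁻ᴺ ≤ 0.022 → 10⁻ᴺ ≤ 3.953e-07, so N ≥ 6.40.
So 7 decimal places suffice (0.00557 m); 6 would allow up to 0.0557 m.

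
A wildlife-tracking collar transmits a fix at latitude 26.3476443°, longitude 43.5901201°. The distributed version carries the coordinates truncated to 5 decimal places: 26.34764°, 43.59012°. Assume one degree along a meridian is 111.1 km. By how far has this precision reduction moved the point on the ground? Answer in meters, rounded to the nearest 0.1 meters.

0.5 meters

The latitude changed by +0.0000043° and the longitude by +0.0000001°.
North–south shift: 0.0000043 × 111100 = 0.47773 m.
E–W at 26.3476°: 0.0000001° × 111100 × cos 26.3476° = 0.0000001 × 111100 × 0.8961 ≈ 0.00995587 m.
Hypotenuse of the two orthogonal shifts: √(0.47773² + 0.00995587²) = 0.477834 m.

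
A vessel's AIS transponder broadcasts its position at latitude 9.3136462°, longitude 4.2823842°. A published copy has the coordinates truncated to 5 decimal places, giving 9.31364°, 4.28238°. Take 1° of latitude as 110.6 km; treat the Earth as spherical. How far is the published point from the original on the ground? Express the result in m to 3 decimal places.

The latitude changed by +0.0000062° and the longitude by +0.0000042°.
N–S: 0.0000062° × 110600 m/° = 0.68572 m.
E–W at 9.31364°: 0.0000042° × 110600 × cos 9.31364° = 0.0000042 × 110600 × 0.9868 ≈ 0.458396 m.
Distance: √(0.68572² + 0.458396²) ≈ 0.824827 m.

0.825 m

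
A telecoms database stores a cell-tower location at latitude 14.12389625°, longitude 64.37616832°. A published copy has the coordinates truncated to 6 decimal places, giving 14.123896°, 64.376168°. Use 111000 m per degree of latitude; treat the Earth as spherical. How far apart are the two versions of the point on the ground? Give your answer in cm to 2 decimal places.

Δlat = 14.12389625 − 14.123896 = +0.00000025°; Δlon = 64.37616832 − 64.376168 = +0.00000032°.
North–south shift: 0.00000025 × 111000 = 0.02775 m.
East–west at this latitude: 0.00000032° × 111000 × cos 14.1239° ≈ 0.00000032 × 107645 = 0.0344462 m.
Distance: √(0.02775² + 0.0344462²) ≈ 0.0442335 m.
That is 0.0442335 m = 4.4234 cm.

4.42 cm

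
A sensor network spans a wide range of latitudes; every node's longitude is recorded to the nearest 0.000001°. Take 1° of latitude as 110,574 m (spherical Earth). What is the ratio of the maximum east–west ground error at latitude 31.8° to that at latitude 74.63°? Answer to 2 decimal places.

Rounding to 6 decimal places leaves the longitude within ±5e-07° of the true value.
At 31.8°: 5e-07° × 110574 × cos 31.8° = 5e-07 × 110574 × 0.8499 ≈ 0.046988 m.
At 74.63°: 5e-07° × 110574 × cos 74.63° = 5e-07 × 110574 × 0.2651 ≈ 0.014654 m.
Ratio: 0.046988 / 0.014654 = cos 31.8° / cos 74.63° ≈ 3.2065.

3.21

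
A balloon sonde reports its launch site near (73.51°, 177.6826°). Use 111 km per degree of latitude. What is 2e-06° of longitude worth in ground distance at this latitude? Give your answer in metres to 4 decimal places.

0.0630 metres

One degree of longitude here spans 111000 × cos 73.51° = 111000 × 0.2838 ≈ 31507.1 m; 2e-06° of that is 0.0630143 m.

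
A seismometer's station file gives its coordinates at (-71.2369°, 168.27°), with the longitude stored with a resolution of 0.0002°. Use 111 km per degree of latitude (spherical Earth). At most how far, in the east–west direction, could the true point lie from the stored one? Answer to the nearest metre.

With a 0.0002° grid the true value lies within half a step, ±0.0002°/2 = ±0.0001°, of the stored one.
At latitude 71.2369° a degree of longitude spans 111000 m × cos 71.2369° = 111000 × 0.3217 ≈ 35703.8 m.
East–west error: 0.0001° × 35703.8 m/° ≈ 3.57038 m.

4 metres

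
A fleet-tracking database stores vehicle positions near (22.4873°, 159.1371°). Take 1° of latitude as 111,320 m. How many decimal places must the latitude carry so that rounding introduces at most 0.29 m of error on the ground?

One degree of latitude covers 111320 m.
Rounding to N decimal places gives at most 0.5 × 10⁻ᴺ degrees of error, i.e. 0.5 × 10⁻ᴺ × 111320 m.
Setting 55660 × 10⁻ᴺ ≤ 0.29 gives 10ᴺ ≥ 1.919e+05, i.e. N ≥ 5.28.
N = 5 would give 0.557 m (too coarse); N = 6 gives 0.0557 m ≤ 0.29 m.

6 decimal places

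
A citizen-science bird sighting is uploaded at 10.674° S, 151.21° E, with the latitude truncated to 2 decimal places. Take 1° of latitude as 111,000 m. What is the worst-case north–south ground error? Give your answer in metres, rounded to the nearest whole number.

Truncating at 2 decimal places can drop up to a full unit in the last place, so the latitude may be off by as much as 0.01°.
North–south distance: 0.01° × 111000 m/° = 1110 m.

1110 metres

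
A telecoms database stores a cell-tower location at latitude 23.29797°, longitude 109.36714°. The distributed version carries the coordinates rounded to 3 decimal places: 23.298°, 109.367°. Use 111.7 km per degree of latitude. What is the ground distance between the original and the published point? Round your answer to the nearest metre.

Δlat = 23.29797 − 23.298 = -0.00003°; Δlon = 109.36714 − 109.367 = +0.00014°.
North–south shift: -0.00003 × 111700 = -3.351 m.
East–west at this latitude: 0.00014° × 111700 × cos 23.298° ≈ 0.00014 × 102592 = 14.3629 m.
Combined displacement = (3.351² + 14.3629²)^½ ≈ 14.7486 m.

15 metres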